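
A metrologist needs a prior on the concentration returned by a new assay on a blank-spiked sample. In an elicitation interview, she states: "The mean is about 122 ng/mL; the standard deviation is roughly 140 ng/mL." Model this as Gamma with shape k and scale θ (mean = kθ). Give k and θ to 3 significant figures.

For Gamma(k, scale θ): mean = kθ, variance = kθ², so CV = 1/√k.
CV = SD/mean = 140/122 = 1.148, hence k = 1/CV² = 0.759.
Then θ = mean/k = 122/0.759 = 161.

k ≈ 0.759, θ ≈ 161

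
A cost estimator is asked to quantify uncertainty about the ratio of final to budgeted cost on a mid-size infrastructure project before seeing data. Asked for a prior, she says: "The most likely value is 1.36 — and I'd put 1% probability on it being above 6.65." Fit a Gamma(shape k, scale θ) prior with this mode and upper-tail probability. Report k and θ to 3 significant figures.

k ≈ 2.57, θ ≈ 0.868

Gamma(k,θ) with k>1 has mode (k−1)θ, so θ = 1.36/(k−1).
Need P(X < 6.65) = 0.99 with θ tied to k this way. Start at k = 2, θ = 1.36: P(X<6.65) ≈ 0.956.
Too low — raise k to concentrate. Iterating converges to k ≈ 2.57.
Then θ = 1.36/(2.57−1) ≈ 0.868.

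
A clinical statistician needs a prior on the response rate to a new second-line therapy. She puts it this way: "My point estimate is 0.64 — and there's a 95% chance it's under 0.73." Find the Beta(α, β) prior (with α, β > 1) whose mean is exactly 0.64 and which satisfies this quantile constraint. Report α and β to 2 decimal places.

α ≈ 46.31, β ≈ 26.05

With mean 0.64 fixed, write α = 0.64s, β = 0.36s where s = α+β.
Need P(θ < 0.73) = 0.95 under Beta(0.64s, 0.36s). Normal approximation: (q−m)/√(m(1−m)/s) ≈ z_{0.95} = 1.64, so s ≈ 0.64·0.36·(1.64)²/(0.73−0.64)² = 77.0.
At s = 77.0: P(θ<0.73) ≈ 0.955. Adjusting to match 0.95 gives s ≈ 72.36.
So α = 0.64·72.36 ≈ 46.31, β = 0.36·72.36 ≈ 26.05.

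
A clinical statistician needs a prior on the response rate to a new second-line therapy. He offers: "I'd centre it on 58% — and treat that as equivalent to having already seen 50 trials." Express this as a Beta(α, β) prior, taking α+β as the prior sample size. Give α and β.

Under the effective-sample-size interpretation, Beta(α, β) has prior mean α/(α+β) and prior sample size α+β.
So α+β = 50 and α/(α+β) = 0.58, giving α = 0.58·50 = 29 and β = 50 − 29 = 21.

α = 29, β = 21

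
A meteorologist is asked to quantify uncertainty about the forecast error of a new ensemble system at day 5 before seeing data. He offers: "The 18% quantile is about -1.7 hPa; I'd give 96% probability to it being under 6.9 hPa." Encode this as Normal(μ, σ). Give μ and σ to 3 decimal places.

μ = 1.253, σ = 3.226

The p-quantile of Normal(μ,σ) is μ + z_p·σ, with z_{0.18} = -0.9154 and z_{0.96} = 1.751.
Eliminate σ: μ = (z₂·x₁ − z₁·x₂)/(z₂ − z₁) = (1.751·-1.7 − (-0.9154)·6.9)/2.666 = 1.253.
Then σ = (x₂ − x₁)/(z₂ − z₁) = (6.9 − -1.7)/2.666 = 3.226.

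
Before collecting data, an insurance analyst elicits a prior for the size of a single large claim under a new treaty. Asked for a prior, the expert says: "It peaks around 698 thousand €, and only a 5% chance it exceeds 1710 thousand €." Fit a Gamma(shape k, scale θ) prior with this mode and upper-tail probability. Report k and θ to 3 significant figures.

Gamma(k,θ) with k>1 has mode (k−1)θ, so θ = 698/(k−1).
Need P(X < 1710) = 0.95 with θ tied to k this way. Start at k = 2, θ = 698: P(X<1710) ≈ 0.702.
Too low — raise k to concentrate. Iterating converges to k ≈ 4.39.
Then θ = 698/(4.39−1) ≈ 206.

k ≈ 4.39, θ ≈ 206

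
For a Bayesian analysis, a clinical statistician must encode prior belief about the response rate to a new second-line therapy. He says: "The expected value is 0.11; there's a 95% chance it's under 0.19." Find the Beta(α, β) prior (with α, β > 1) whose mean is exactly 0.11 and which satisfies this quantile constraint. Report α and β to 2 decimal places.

With mean 0.11 fixed, write α = 0.11s, β = 0.89s where s = α+β.
Need P(θ < 0.19) = 0.95 under Beta(0.11s, 0.89s). Normal approximation: (q−m)/√(m(1−m)/s) ≈ z_{0.95} = 1.64, so s ≈ 0.11·0.89·(1.64)²/(0.19−0.11)² = 41.4.
At s = 41.4: P(θ<0.19) ≈ 0.935. Adjusting to match 0.95 gives s ≈ 50.00.
So α = 0.11·50.00 ≈ 5.50, β = 0.89·50.00 ≈ 44.50.

α ≈ 5.50, β ≈ 44.50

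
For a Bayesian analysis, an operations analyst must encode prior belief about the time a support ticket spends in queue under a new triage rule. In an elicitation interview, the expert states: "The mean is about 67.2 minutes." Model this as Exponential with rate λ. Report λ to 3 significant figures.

λ ≈ 0.0149

Exponential mean = 1/λ, so λ = 1/67.2 = 0.0149.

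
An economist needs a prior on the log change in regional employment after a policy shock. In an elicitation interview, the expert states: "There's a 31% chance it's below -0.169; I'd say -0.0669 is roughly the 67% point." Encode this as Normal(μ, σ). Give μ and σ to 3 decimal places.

μ = -0.115, σ = 0.109

For Normal(μ,σ), the p-quantile is μ + z_p·σ. Here z_{0.31} = -0.4959, z_{0.67} = 0.4399.
So -0.169 = μ − 0.4959σ and -0.0669 = μ + 0.4399σ.
Subtracting: σ = (-0.0669 − -0.169)/(0.4399 − (-0.4959)) = 0.109.
Then μ = -0.169 − (-0.4959)·0.109 = -0.115.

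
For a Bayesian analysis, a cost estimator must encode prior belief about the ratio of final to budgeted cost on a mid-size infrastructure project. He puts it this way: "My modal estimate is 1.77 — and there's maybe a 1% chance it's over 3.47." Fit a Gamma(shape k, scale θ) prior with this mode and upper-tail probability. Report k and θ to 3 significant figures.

Gamma(k,θ) with k>1 has mode (k−1)θ, so θ = 1.77/(k−1).
Need P(X < 3.47) = 0.99 with θ tied to k this way. Start at k = 2, θ = 1.77: P(X<3.47) ≈ 0.583.
Too low — raise k to concentrate. Iterating converges to k ≈ 11.9.
Then θ = 1.77/(11.9−1) ≈ 0.163.

k ≈ 11.9, θ ≈ 0.163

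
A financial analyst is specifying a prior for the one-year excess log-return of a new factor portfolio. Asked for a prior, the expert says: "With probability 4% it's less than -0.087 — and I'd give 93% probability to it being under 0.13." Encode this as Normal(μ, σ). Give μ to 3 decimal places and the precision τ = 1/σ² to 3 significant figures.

μ = 0.031, τ = 221

For Normal(μ,σ), the p-quantile is μ + z_p·σ. Here z_{0.04} = -1.751, z_{0.93} = 1.476.
So -0.087 = μ − 1.751σ and 0.13 = μ + 1.476σ.
Subtracting: σ = (0.13 − -0.087)/(1.476 − (-1.751)) = 0.067.
Then μ = -0.087 − (-1.751)·0.067 = 0.031.
Precision τ = 1/σ² = 1/0.06726² = 221.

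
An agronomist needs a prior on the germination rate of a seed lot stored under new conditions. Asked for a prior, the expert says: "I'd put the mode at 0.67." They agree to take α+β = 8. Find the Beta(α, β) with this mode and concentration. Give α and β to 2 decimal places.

For α,β > 1 the Beta mode is (α−1)/(α+β−2). With α+β = 8, the mode is (α−1)/6.
Set (α−1)/6 = 0.67 → α = 1 + 0.67·6 = 5.02.
β = 8 − α = 2.98.

α = 5.02, β = 2.98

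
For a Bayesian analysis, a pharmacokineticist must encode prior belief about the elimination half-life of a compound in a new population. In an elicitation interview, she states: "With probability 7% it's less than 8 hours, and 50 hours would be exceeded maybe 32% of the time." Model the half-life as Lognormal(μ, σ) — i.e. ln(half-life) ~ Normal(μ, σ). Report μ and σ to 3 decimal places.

μ ≈ 3.471, σ ≈ 0.943

If T ~ Lognormal(μ,σ) then ln T ~ Normal(μ,σ), so the p-quantile of ln T is μ + z_p·σ.
ln(8) = 2.079 and ln(50) = 3.912; z_{0.07} = -1.476, z_{0.68} = 0.4677.
σ = (3.912 − 2.079)/(0.4677 − (-1.476)) = 0.943.
μ = 2.079 − (-1.476)·0.943 = 3.471.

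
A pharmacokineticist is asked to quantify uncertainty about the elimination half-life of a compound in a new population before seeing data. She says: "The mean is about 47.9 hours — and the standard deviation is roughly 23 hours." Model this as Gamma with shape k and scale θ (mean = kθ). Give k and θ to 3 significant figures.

k ≈ 4.34, θ ≈ 11

For Gamma(k, scale θ): mean = kθ, variance = kθ², so CV = 1/√k.
CV = SD/mean = 23/47.9 = 0.4802, hence k = 1/CV² = 4.34.
Then θ = mean/k = 47.9/4.34 = 11.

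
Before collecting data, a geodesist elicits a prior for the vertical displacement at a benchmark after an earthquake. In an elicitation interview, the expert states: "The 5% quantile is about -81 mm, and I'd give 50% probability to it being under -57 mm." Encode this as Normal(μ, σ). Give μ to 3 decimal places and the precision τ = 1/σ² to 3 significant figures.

μ = -57.000, τ = 0.0047

The p-quantile of Normal(μ,σ) is μ + z_p·σ, with z_{0.05} = -1.645 and z_{0.5} = 0.
Eliminate σ: μ = (z₂·x₁ − z₁·x₂)/(z₂ − z₁) = (0·-81 − (-1.645)·-57)/1.645 = -57.000.
Then σ = (x₂ − x₁)/(z₂ − z₁) = (-57 − -81)/1.645 = 14.591.
Precision τ = 1/σ² = 1/14.59² = 0.0047.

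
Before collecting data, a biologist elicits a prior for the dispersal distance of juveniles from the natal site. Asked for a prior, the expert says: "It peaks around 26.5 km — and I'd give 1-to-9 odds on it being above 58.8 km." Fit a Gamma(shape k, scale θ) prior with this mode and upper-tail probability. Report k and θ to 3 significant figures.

k ≈ 4.03, θ ≈ 8.75

Gamma(k,θ) with k>1 has mode (k−1)θ, so θ = 26.5/(k−1).
Need P(X < 58.8) = 0.9 with θ tied to k this way. Start at k = 2, θ = 26.5: P(X<58.8) ≈ 0.650.
Too low — raise k to concentrate. Iterating converges to k ≈ 4.03.
Then θ = 26.5/(4.03−1) ≈ 8.75.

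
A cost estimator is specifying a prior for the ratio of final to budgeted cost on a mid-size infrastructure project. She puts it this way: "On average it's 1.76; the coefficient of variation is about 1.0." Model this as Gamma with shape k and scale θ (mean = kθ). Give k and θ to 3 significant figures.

k ≈ 1, θ ≈ 1.76

For Gamma(k, scale θ): mean = kθ, variance = kθ², so CV = 1/√k.
CV = 1.0, hence k = 1/CV² = 1.
Then θ = mean/k = 1.76/1 = 1.76.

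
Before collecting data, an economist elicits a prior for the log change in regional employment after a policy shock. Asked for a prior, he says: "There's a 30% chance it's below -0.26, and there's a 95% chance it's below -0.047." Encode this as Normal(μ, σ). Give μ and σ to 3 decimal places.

The p-quantile of Normal(μ,σ) is μ + z_p·σ, with z_{0.3} = -0.5244 and z_{0.95} = 1.645.
Eliminate σ: μ = (z₂·x₁ − z₁·x₂)/(z₂ − z₁) = (1.645·-0.26 − (-0.5244)·-0.047)/2.169 = -0.209.
Then σ = (x₂ − x₁)/(z₂ − z₁) = (-0.047 − -0.26)/2.169 = 0.098.

μ = -0.209, σ = 0.098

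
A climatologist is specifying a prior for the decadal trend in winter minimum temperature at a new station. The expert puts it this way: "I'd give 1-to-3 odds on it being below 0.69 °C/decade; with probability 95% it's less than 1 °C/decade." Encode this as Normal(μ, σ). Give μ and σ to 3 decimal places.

μ = 0.780, σ = 0.134

For Normal(μ,σ), the p-quantile is μ + z_p·σ. Here z_{0.25} = -0.6745, z_{0.95} = 1.645.
So 0.69 = μ − 0.6745σ and 1 = μ + 1.645σ.
Subtracting: σ = (1 − 0.69)/(1.645 − (-0.6745)) = 0.134.
Then μ = 0.69 − (-0.6745)·0.134 = 0.780.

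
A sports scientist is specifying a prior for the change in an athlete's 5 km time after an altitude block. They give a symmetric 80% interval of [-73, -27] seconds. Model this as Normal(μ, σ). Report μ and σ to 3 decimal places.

A symmetric 80% interval runs μ ± z·σ with z = 1.282.
Half-width = 23, so σ = 23/1.282 = 17.947.
μ is the interval midpoint, -50.000.

μ = -50.000, σ = 17.947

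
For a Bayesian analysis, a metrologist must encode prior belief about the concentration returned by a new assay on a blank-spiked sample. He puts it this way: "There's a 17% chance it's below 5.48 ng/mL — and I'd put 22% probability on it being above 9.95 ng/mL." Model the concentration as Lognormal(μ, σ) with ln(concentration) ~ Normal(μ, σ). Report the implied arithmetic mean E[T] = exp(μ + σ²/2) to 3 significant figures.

E[T] ≈ 8.09 ng/mL

If T ~ Lognormal(μ,σ) then ln T ~ Normal(μ,σ), so the p-quantile of ln T is μ + z_p·σ.
ln(5.48) = 1.701 and ln(9.95) = 2.298; z_{0.17} = -0.9542, z_{0.78} = 0.7722.
σ = (2.298 − 1.701)/(0.7722 − (-0.9542)) = 0.346.
μ = 1.701 − (-0.9542)·0.346 = 2.031.
E[T] = exp(μ + σ²/2) = exp(2.031 + 0.0597) = 8.09 ng/mL.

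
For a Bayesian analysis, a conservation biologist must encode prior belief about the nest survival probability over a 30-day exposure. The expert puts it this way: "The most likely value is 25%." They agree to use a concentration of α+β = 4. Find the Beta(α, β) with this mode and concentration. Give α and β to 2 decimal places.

For α,β > 1 the Beta mode is (α−1)/(α+β−2). With α+β = 4, the mode is (α−1)/2.
Set (α−1)/2 = 0.25 → α = 1 + 0.25·2 = 1.50.
β = 4 − α = 2.50.

α = 1.50, β = 2.50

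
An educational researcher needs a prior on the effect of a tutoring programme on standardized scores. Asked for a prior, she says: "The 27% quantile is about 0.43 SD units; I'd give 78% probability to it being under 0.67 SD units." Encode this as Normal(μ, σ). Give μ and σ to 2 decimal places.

μ = 0.54, σ = 0.17

For Normal(μ,σ), the p-quantile is μ + z_p·σ. Here z_{0.27} = -0.6128, z_{0.78} = 0.7722.
So 0.43 = μ − 0.6128σ and 0.67 = μ + 0.7722σ.
Subtracting: σ = (0.67 − 0.43)/(0.7722 − (-0.6128)) = 0.17.
Then μ = 0.43 − (-0.6128)·0.17 = 0.54.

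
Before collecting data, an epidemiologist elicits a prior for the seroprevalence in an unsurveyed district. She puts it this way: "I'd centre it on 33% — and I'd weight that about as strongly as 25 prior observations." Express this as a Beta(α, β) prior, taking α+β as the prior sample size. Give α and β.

Under the effective-sample-size interpretation, Beta(α, β) has prior mean α/(α+β) and prior sample size α+β.
So α+β = 25 and α/(α+β) = 0.33, giving α = 0.33·25 = 8.25 and β = 25 − 8.25 = 16.75.

α = 8.25, β = 16.75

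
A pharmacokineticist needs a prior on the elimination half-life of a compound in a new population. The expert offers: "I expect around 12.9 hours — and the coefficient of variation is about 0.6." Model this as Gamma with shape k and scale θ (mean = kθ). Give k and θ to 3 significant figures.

k ≈ 2.78, θ ≈ 4.64

For Gamma(k, scale θ): mean = kθ, variance = kθ², so CV = 1/√k.
CV = 0.6, hence k = 1/CV² = 2.78.
Then θ = mean/k = 12.9/2.78 = 4.64.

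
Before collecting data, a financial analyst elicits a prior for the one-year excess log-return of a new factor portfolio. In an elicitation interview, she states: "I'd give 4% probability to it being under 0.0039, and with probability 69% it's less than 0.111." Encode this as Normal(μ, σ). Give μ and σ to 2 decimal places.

μ = 0.09, σ = 0.05

The p-quantile of Normal(μ,σ) is μ + z_p·σ, with z_{0.04} = -1.751 and z_{0.69} = 0.4959.
Eliminate σ: μ = (z₂·x₁ − z₁·x₂)/(z₂ − z₁) = (0.4959·0.0039 − (-1.751)·0.111)/2.247 = 0.09.
Then σ = (x₂ − x₁)/(z₂ − z₁) = (0.111 − 0.0039)/2.247 = 0.05.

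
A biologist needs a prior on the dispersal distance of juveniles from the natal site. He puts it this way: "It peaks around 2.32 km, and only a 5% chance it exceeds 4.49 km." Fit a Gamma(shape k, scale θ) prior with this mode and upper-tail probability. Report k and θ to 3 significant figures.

k ≈ 7.37, θ ≈ 0.364

Gamma(k,θ) with k>1 has mode (k−1)θ, so θ = 2.32/(k−1).
Need P(X < 4.49) = 0.95 with θ tied to k this way. Start at k = 2, θ = 2.32: P(X<4.49) ≈ 0.576.
Too low — raise k to concentrate. Iterating converges to k ≈ 7.37.
Then θ = 2.32/(7.37−1) ≈ 0.364.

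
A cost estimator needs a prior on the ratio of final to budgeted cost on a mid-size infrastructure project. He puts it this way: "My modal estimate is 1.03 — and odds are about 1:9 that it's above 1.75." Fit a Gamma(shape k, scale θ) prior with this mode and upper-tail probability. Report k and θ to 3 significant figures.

k ≈ 7.74, θ ≈ 0.153

Gamma(k,θ) with k>1 has mode (k−1)θ, so θ = 1.03/(k−1).
Need P(X < 1.75) = 0.9 with θ tied to k this way. Start at k = 2, θ = 1.03: P(X<1.75) ≈ 0.506.
Too low — raise k to concentrate. Iterating converges to k ≈ 7.74.
Then θ = 1.03/(7.74−1) ≈ 0.153.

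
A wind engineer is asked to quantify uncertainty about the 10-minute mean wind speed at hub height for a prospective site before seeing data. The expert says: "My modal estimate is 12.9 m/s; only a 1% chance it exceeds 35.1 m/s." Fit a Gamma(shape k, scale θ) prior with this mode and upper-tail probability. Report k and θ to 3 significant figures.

k ≈ 5.6, θ ≈ 2.81

Gamma(k,θ) with k>1 has mode (k−1)θ, so θ = 12.9/(k−1).
Need P(X < 35.1) = 0.99 with θ tied to k this way. Start at k = 2, θ = 12.9: P(X<35.1) ≈ 0.755.
Too low — raise k to concentrate. Iterating converges to k ≈ 5.6.
Then θ = 12.9/(5.6−1) ≈ 2.81.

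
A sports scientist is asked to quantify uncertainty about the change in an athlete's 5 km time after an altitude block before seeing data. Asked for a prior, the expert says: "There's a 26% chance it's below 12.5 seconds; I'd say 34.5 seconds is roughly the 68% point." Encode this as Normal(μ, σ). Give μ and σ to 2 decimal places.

The p-quantile of Normal(μ,σ) is μ + z_p·σ, with z_{0.26} = -0.6433 and z_{0.68} = 0.4677.
Eliminate σ: μ = (z₂·x₁ − z₁·x₂)/(z₂ − z₁) = (0.4677·12.5 − (-0.6433)·34.5)/1.111 = 25.24.
Then σ = (x₂ − x₁)/(z₂ − z₁) = (34.5 − 12.5)/1.111 = 19.80.

μ = 25.24, σ = 19.80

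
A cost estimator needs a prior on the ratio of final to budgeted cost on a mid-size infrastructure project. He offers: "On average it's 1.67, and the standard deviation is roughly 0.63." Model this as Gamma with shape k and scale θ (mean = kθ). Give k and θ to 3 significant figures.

k ≈ 7.03, θ ≈ 0.238

For Gamma(k, scale θ): mean = kθ, variance = kθ², so CV = 1/√k.
CV = SD/mean = 0.63/1.67 = 0.3772, hence k = 1/CV² = 7.03.
Then θ = mean/k = 1.67/7.03 = 0.238.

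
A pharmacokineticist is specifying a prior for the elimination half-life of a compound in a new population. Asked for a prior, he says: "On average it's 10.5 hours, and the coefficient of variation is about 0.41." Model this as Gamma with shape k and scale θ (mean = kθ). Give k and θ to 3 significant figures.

For Gamma(k, scale θ): mean = kθ, variance = kθ², so CV = 1/√k.
CV = 0.41, hence k = 1/CV² = 5.95.
Then θ = mean/k = 10.5/5.95 = 1.77.

k ≈ 5.95, θ ≈ 1.77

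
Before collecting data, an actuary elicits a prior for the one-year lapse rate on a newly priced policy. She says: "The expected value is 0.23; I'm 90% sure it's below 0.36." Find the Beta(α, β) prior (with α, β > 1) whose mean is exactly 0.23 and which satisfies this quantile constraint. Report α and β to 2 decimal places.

With mean 0.23 fixed, write α = 0.23s, β = 0.77s where s = α+β.
Need P(θ < 0.36) = 0.9 under Beta(0.23s, 0.77s). Normal approximation: (q−m)/√(m(1−m)/s) ≈ z_{0.9} = 1.28, so s ≈ 0.23·0.77·(1.28)²/(0.36−0.23)² = 17.2.
At s = 17.2: P(θ<0.36) ≈ 0.894. Adjusting to match 0.9 gives s ≈ 18.30.
So α = 0.23·18.30 ≈ 4.21, β = 0.77·18.30 ≈ 14.09.

α ≈ 4.21, β ≈ 14.09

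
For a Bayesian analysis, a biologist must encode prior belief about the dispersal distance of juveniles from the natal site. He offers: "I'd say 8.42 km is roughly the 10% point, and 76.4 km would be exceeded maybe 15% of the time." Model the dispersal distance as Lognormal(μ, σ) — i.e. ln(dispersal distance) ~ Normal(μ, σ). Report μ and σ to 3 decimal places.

μ ≈ 3.350, σ ≈ 0.951

If T ~ Lognormal(μ,σ) then ln T ~ Normal(μ,σ), so the p-quantile of ln T is μ + z_p·σ.
ln(8.42) = 2.131 and ln(76.4) = 4.336; z_{0.1} = -1.282, z_{0.85} = 1.036.
σ = (4.336 − 2.131)/(1.036 − (-1.282)) = 0.951.
μ = 2.131 − (-1.282)·0.951 = 3.350.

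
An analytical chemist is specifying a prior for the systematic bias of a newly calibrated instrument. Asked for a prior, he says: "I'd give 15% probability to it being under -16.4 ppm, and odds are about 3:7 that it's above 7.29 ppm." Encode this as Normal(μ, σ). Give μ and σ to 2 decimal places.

μ = -0.67, σ = 15.18

For Normal(μ,σ), the p-quantile is μ + z_p·σ. Here z_{0.15} = -1.036, z_{0.7} = 0.5244.
So -16.4 = μ − 1.036σ and 7.29 = μ + 0.5244σ.
Subtracting: σ = (7.29 − -16.4)/(0.5244 − (-1.036)) = 15.18.
Then μ = -16.4 − (-1.036)·15.18 = -0.67.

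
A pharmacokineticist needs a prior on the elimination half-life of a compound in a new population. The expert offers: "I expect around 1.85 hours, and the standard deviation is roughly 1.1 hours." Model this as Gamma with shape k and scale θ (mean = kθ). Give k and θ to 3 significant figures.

For Gamma(k, scale θ): mean = kθ, variance = kθ², so CV = 1/√k.
CV = SD/mean = 1.1/1.85 = 0.5946, hence k = 1/CV² = 2.83.
Then θ = mean/k = 1.85/2.83 = 0.654.

k ≈ 2.83, θ ≈ 0.654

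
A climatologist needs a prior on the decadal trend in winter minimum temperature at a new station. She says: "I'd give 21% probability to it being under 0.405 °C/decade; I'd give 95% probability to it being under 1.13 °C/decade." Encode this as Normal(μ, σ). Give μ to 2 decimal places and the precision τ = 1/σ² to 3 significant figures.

The p-quantile of Normal(μ,σ) is μ + z_p·σ, with z_{0.21} = -0.8064 and z_{0.95} = 1.645.
Eliminate σ: μ = (z₂·x₁ − z₁·x₂)/(z₂ − z₁) = (1.645·0.405 − (-0.8064)·1.13)/2.451 = 0.64.
Then σ = (x₂ − x₁)/(z₂ − z₁) = (1.13 − 0.405)/2.451 = 0.30.
Precision τ = 1/σ² = 1/0.2958² = 11.4.

μ = 0.64, τ = 11.4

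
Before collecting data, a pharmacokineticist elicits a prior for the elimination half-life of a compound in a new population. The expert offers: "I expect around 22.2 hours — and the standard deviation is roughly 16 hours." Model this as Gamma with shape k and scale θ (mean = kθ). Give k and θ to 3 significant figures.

For Gamma(k, scale θ): mean = kθ, variance = kθ², so CV = 1/√k.
CV = SD/mean = 16/22.2 = 0.7207, hence k = 1/CV² = 1.93.
Then θ = mean/k = 22.2/1.93 = 11.5.

k ≈ 1.93, θ ≈ 11.5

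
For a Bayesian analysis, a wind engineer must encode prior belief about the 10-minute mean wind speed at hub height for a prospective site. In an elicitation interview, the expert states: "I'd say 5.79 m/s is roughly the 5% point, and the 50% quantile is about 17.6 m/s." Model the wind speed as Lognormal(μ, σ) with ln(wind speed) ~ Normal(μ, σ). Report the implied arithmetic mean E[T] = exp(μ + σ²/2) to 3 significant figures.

E[T] ≈ 22.1 m/s

If T ~ Lognormal(μ,σ) then ln T ~ Normal(μ,σ), so the p-quantile of ln T is μ + z_p·σ.
ln(5.79) = 1.756 and ln(17.6) = 2.868; z_{0.05} = -1.645, z_{0.5} = 0.
σ = (2.868 − 1.756)/(0 − (-1.645)) = 0.676.
μ = 1.756 − (-1.645)·0.676 = 2.868.
E[T] = exp(μ + σ²/2) = exp(2.868 + 0.2284) = 22.1 m/s.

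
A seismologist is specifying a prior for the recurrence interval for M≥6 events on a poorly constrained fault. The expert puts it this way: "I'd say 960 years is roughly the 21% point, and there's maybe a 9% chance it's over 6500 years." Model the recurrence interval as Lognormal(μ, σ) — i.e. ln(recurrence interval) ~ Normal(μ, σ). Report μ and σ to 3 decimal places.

If T ~ Lognormal(μ,σ) then ln T ~ Normal(μ,σ), so the p-quantile of ln T is μ + z_p·σ.
ln(960) = 6.867 and ln(6500) = 8.78; z_{0.21} = -0.8064, z_{0.91} = 1.341.
σ = (8.78 − 6.867)/(1.341 − (-0.8064)) = 0.891.
μ = 6.867 − (-0.8064)·0.891 = 7.585.

μ ≈ 7.585, σ ≈ 0.891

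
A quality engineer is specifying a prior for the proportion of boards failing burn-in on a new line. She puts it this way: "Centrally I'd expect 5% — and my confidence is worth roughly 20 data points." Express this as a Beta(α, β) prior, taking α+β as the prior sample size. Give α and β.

Under the effective-sample-size interpretation, Beta(α, β) has prior mean α/(α+β) and prior sample size α+β.
So α+β = 20 and α/(α+β) = 0.05, giving α = 0.05·20 = 1 and β = 20 − 1 = 19.

α = 1, β = 19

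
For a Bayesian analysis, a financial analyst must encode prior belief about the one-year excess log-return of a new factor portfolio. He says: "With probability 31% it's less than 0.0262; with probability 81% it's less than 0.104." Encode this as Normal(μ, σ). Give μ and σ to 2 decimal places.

The p-quantile of Normal(μ,σ) is μ + z_p·σ, with z_{0.31} = -0.4959 and z_{0.81} = 0.8779.
Eliminate σ: μ = (z₂·x₁ − z₁·x₂)/(z₂ − z₁) = (0.8779·0.0262 − (-0.4959)·0.104)/1.374 = 0.05.
Then σ = (x₂ − x₁)/(z₂ − z₁) = (0.104 − 0.0262)/1.374 = 0.06.

μ = 0.05, σ = 0.06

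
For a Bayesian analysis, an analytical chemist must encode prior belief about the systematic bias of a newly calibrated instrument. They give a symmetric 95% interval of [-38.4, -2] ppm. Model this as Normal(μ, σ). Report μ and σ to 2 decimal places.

A symmetric 95% interval runs μ ± z·σ with z = 1.96.
Half-width = 18.2, so σ = 18.2/1.96 = 9.29.
μ is the interval midpoint, -20.20.

μ = -20.20, σ = 9.29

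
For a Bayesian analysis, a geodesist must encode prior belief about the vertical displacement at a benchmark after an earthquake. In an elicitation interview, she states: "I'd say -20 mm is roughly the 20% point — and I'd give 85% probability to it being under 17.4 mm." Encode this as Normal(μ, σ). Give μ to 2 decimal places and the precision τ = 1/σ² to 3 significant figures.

For Normal(μ,σ), the p-quantile is μ + z_p·σ. Here z_{0.2} = -0.8416, z_{0.85} = 1.036.
So -20 = μ − 0.8416σ and 17.4 = μ + 1.036σ.
Subtracting: σ = (17.4 − -20)/(1.036 − (-0.8416)) = 19.91.
Then μ = -20 − (-0.8416)·19.91 = -3.24.
Precision τ = 1/σ² = 1/19.91² = 0.00252.

μ = -3.24, τ = 0.00252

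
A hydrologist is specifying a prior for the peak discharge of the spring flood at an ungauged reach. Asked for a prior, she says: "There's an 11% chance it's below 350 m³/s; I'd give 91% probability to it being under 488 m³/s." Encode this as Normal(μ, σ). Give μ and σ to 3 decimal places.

μ = 415.930, σ = 53.753

The p-quantile of Normal(μ,σ) is μ + z_p·σ, with z_{0.11} = -1.227 and z_{0.91} = 1.341.
Eliminate σ: μ = (z₂·x₁ − z₁·x₂)/(z₂ − z₁) = (1.341·350 − (-1.227)·488)/2.567 = 415.930.
Then σ = (x₂ − x₁)/(z₂ − z₁) = (488 − 350)/2.567 = 53.753.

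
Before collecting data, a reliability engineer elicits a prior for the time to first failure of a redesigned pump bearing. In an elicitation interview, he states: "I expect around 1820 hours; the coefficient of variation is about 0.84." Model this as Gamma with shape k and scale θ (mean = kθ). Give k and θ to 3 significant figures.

For Gamma(k, scale θ): mean = kθ, variance = kθ², so CV = 1/√k.
CV = 0.84, hence k = 1/CV² = 1.42.
Then θ = mean/k = 1820/1.42 = 1280.

k ≈ 1.42, θ ≈ 1280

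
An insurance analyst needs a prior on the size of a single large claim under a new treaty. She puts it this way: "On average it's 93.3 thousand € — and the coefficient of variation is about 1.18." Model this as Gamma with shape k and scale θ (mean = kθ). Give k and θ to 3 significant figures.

For Gamma(k, scale θ): mean = kθ, variance = kθ², so CV = 1/√k.
CV = 1.18, hence k = 1/CV² = 0.718.
Then θ = mean/k = 93.3/0.718 = 130.

k ≈ 0.718, θ ≈ 130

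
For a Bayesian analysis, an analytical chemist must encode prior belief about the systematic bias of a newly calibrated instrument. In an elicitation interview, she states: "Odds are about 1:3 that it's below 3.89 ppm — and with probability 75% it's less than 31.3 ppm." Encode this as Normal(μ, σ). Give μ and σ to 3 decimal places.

For Normal(μ,σ), the p-quantile is μ + z_p·σ. Here z_{0.25} = -0.6745, z_{0.75} = 0.6745.
So 3.89 = μ − 0.6745σ and 31.3 = μ + 0.6745σ.
Subtracting: σ = (31.3 − 3.89)/(0.6745 − (-0.6745)) = 20.319.
Then μ = 3.89 − (-0.6745)·20.319 = 17.595.

μ = 17.595, σ = 20.319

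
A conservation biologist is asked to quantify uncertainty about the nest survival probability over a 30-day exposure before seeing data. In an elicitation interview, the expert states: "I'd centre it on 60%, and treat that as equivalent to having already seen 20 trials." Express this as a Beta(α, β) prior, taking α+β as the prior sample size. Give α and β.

Under the effective-sample-size interpretation, Beta(α, β) has prior mean α/(α+β) and prior sample size α+β.
So α+β = 20 and α/(α+β) = 0.6, giving α = 0.6·20 = 12 and β = 20 − 12 = 8.

α = 12, β = 8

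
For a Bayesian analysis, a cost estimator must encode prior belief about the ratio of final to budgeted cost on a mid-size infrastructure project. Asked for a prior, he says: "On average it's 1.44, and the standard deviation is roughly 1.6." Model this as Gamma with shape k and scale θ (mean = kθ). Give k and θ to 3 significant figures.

k ≈ 0.81, θ ≈ 1.78

For Gamma(k, scale θ): mean = kθ, variance = kθ², so CV = 1/√k.
CV = SD/mean = 1.6/1.44 = 1.111, hence k = 1/CV² = 0.81.
Then θ = mean/k = 1.44/0.81 = 1.78.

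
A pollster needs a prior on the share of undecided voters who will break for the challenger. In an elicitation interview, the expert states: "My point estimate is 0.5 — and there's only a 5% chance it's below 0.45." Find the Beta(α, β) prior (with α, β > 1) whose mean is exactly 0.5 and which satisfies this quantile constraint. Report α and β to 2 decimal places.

α ≈ 134.85, β ≈ 134.85

With mean 0.5 fixed, write α = 0.5s, β = 0.5s where s = α+β.
Need P(θ < 0.45) = 0.05 under Beta(0.5s, 0.5s). Normal approximation: (q−m)/√(m(1−m)/s) ≈ z_{0.05} = -1.64, so s ≈ 0.5·0.5·(-1.64)²/(0.45−0.5)² = 270.6.
At s = 270.6: P(θ<0.45) ≈ 0.050. Adjusting to match 0.05 gives s ≈ 269.70.
So α = 0.5·269.70 ≈ 134.85, β = 0.5·269.70 ≈ 134.85.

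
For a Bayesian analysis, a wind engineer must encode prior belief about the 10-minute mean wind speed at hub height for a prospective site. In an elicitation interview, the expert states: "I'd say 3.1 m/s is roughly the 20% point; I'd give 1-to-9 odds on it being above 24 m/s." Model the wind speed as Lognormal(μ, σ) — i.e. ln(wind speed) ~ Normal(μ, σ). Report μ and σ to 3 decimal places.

If T ~ Lognormal(μ,σ) then ln T ~ Normal(μ,σ), so the p-quantile of ln T is μ + z_p·σ.
ln(3.1) = 1.131 and ln(24) = 3.178; z_{0.2} = -0.8416, z_{0.9} = 1.282.
σ = (3.178 − 1.131)/(1.282 − (-0.8416)) = 0.964.
μ = 1.131 − (-0.8416)·0.964 = 1.943.

μ ≈ 1.943, σ ≈ 0.964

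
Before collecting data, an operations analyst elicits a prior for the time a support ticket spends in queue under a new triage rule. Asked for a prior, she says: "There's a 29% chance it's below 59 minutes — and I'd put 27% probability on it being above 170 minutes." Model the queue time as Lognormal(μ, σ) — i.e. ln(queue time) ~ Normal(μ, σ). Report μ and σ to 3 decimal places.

μ ≈ 4.580, σ ≈ 0.907

If T ~ Lognormal(μ,σ) then ln T ~ Normal(μ,σ), so the p-quantile of ln T is μ + z_p·σ.
ln(59) = 4.078 and ln(170) = 5.136; z_{0.29} = -0.5534, z_{0.73} = 0.6128.
σ = (5.136 − 4.078)/(0.6128 − (-0.5534)) = 0.907.
μ = 4.078 − (-0.5534)·0.907 = 4.580.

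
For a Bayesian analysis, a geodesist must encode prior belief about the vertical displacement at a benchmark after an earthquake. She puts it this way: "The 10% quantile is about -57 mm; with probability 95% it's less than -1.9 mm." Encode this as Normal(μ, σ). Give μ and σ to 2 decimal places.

The p-quantile of Normal(μ,σ) is μ + z_p·σ, with z_{0.1} = -1.282 and z_{0.95} = 1.645.
Eliminate σ: μ = (z₂·x₁ − z₁·x₂)/(z₂ − z₁) = (1.645·-57 − (-1.282)·-1.9)/2.926 = -32.87.
Then σ = (x₂ − x₁)/(z₂ − z₁) = (-1.9 − -57)/2.926 = 18.83.

μ = -32.87, σ = 18.83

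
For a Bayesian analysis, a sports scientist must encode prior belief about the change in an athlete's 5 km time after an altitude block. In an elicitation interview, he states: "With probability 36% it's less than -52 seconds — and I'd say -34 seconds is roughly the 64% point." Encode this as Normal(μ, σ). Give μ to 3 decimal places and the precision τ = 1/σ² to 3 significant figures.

μ = -43.000, τ = 0.00159

For Normal(μ,σ), the p-quantile is μ + z_p·σ. Here z_{0.36} = -0.3585, z_{0.64} = 0.3585.
So -52 = μ − 0.3585σ and -34 = μ + 0.3585σ.
Subtracting: σ = (-34 − -52)/(0.3585 − (-0.3585)) = 25.107.
Then μ = -52 − (-0.3585)·25.107 = -43.000.
Precision τ = 1/σ² = 1/25.11² = 0.00159.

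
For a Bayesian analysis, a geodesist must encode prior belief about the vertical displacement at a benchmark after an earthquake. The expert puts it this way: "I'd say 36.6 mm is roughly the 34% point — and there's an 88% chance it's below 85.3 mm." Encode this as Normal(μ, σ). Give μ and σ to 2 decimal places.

μ = 49.25, σ = 30.68

The p-quantile of Normal(μ,σ) is μ + z_p·σ, with z_{0.34} = -0.4125 and z_{0.88} = 1.175.
Eliminate σ: μ = (z₂·x₁ − z₁·x₂)/(z₂ − z₁) = (1.175·36.6 − (-0.4125)·85.3)/1.587 = 49.25.
Then σ = (x₂ − x₁)/(z₂ − z₁) = (85.3 − 36.6)/1.587 = 30.68.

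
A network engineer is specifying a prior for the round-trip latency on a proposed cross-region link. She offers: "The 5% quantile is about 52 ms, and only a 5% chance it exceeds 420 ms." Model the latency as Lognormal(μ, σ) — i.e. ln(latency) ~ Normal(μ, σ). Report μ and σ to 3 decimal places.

If T ~ Lognormal(μ,σ) then ln T ~ Normal(μ,σ), so the p-quantile of ln T is μ + z_p·σ.
ln(52) = 3.951 and ln(420) = 6.04; z_{0.05} = -1.645, z_{0.95} = 1.645.
σ = (6.04 − 3.951)/(1.645 − (-1.645)) = 0.635.
μ = 3.951 − (-1.645)·0.635 = 4.996.

μ ≈ 4.996, σ ≈ 0.635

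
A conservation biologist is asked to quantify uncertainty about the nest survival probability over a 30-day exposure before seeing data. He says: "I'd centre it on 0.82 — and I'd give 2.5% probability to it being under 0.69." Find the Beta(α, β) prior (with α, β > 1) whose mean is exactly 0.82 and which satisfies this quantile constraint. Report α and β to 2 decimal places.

With mean 0.82 fixed, write α = 0.82s, β = 0.18s where s = α+β.
Need P(θ < 0.69) = 0.025 under Beta(0.82s, 0.18s). Normal approximation: (q−m)/√(m(1−m)/s) ≈ z_{0.025} = -1.96, so s ≈ 0.82·0.18·(-1.96)²/(0.69−0.82)² = 33.6.
At s = 33.6: P(θ<0.69) ≈ 0.037. Adjusting to match 0.025 gives s ≈ 40.79.
So α = 0.82·40.79 ≈ 33.44, β = 0.18·40.79 ≈ 7.34.

α ≈ 33.44, β ≈ 7.34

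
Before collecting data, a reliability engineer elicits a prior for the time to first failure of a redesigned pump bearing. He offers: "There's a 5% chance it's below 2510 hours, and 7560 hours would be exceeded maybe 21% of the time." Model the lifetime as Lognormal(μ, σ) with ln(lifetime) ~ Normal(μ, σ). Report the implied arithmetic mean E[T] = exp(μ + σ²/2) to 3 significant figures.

E[T] ≈ 5820 hours

If T ~ Lognormal(μ,σ) then ln T ~ Normal(μ,σ), so the p-quantile of ln T is μ + z_p·σ.
ln(2510) = 7.828 and ln(7560) = 8.931; z_{0.05} = -1.645, z_{0.79} = 0.8064.
σ = (8.931 − 7.828)/(0.8064 − (-1.645)) = 0.450.
μ = 7.828 − (-1.645)·0.450 = 8.568.
E[T] = exp(μ + σ²/2) = exp(8.568 + 0.1012) = 5820 hours.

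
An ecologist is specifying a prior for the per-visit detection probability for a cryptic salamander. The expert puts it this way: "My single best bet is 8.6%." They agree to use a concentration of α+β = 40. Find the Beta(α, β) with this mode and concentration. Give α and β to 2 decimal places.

For α,β > 1 the Beta mode is (α−1)/(α+β−2). With α+β = 40, the mode is (α−1)/38.
Set (α−1)/38 = 0.086 → α = 1 + 0.086·38 = 4.27.
β = 40 − α = 35.73.

α = 4.27, β = 35.73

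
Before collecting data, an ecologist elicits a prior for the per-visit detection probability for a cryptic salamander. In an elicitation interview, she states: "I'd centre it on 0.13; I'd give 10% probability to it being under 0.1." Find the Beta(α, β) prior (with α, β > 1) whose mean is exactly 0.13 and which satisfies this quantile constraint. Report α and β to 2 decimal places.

With mean 0.13 fixed, write α = 0.13s, β = 0.87s where s = α+β.
Need P(θ < 0.1) = 0.1 under Beta(0.13s, 0.87s). Normal approximation: (q−m)/√(m(1−m)/s) ≈ z_{0.1} = -1.28, so s ≈ 0.13·0.87·(-1.28)²/(0.1−0.13)² = 206.4.
At s = 206.4: P(θ<0.1) ≈ 0.092. Adjusting to match 0.1 gives s ≈ 193.73.
So α = 0.13·193.73 ≈ 25.19, β = 0.87·193.73 ≈ 168.55.

α ≈ 25.19, β ≈ 168.55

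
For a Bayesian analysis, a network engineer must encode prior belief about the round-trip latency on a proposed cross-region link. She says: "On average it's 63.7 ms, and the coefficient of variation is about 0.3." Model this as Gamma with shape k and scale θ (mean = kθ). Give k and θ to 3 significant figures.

k ≈ 11.1, θ ≈ 5.73

For Gamma(k, scale θ): mean = kθ, variance = kθ², so CV = 1/√k.
CV = 0.3, hence k = 1/CV² = 11.1.
Then θ = mean/k = 63.7/11.1 = 5.73.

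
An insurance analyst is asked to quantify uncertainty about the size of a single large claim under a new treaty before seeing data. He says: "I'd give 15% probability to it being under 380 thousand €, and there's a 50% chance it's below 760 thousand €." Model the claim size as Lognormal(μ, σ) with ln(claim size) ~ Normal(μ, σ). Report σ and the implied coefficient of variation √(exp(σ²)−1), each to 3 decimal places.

σ ≈ 0.669, CV ≈ 0.751

If T ~ Lognormal(μ,σ) then ln T ~ Normal(μ,σ), so the p-quantile of ln T is μ + z_p·σ.
ln(380) = 5.94 and ln(760) = 6.633; z_{0.15} = -1.036, z_{0.5} = 0.
σ = (6.633 − 5.94)/(0 − (-1.036)) = 0.669.
μ = 5.94 − (-1.036)·0.669 = 6.633.
CV = √(exp(σ²)−1) = √(exp(0.4473)−1) = 0.751.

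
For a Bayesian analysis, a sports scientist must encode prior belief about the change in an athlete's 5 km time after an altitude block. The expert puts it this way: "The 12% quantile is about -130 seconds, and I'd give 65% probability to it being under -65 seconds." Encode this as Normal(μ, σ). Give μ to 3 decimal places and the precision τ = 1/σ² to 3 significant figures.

For Normal(μ,σ), the p-quantile is μ + z_p·σ. Here z_{0.12} = -1.175, z_{0.65} = 0.3853.
So -130 = μ − 1.175σ and -65 = μ + 0.3853σ.
Subtracting: σ = (-65 − -130)/(0.3853 − (-1.175)) = 41.658.
Then μ = -130 − (-1.175)·41.658 = -81.052.
Precision τ = 1/σ² = 1/41.66² = 0.000576.

μ = -81.052, τ = 0.000576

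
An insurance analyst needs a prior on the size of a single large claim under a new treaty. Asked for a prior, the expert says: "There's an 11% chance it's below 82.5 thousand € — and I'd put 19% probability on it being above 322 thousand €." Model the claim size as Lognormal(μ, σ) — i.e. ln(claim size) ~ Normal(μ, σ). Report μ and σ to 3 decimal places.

μ ≈ 5.206, σ ≈ 0.647

If T ~ Lognormal(μ,σ) then ln T ~ Normal(μ,σ), so the p-quantile of ln T is μ + z_p·σ.
ln(82.5) = 4.413 and ln(322) = 5.775; z_{0.11} = -1.227, z_{0.81} = 0.8779.
σ = (5.775 − 4.413)/(0.8779 − (-1.227)) = 0.647.
μ = 4.413 − (-1.227)·0.647 = 5.206.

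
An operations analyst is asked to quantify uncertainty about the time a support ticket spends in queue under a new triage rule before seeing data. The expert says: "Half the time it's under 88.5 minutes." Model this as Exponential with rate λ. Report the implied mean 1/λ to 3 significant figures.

mean ≈ 128 minutes

Exponential median = ln 2 / λ, so λ = ln 2 / 88.5 = 0.00783.
Mean = 1/λ = 128 minutes.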